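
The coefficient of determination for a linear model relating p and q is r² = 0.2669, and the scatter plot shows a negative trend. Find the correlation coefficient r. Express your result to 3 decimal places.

|r| = √0.2669 = 0.517
The association is negative, so r = −0.517.

-0.517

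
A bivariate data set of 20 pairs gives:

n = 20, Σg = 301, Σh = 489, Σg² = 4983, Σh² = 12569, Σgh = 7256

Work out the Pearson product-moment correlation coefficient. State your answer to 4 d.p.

r = (nΣgh − ΣgΣh) / √[(nΣg² − (Σg)²)(nΣh² − (Σh)²)]
Numerator: 20×7256 − 301×489 = -2069
Denominator: √[(99660 − 90601)(251380 − 239121)] = √[9059 × 12259] = 10538.2295
r = -2069 / 10538.2295 ≈ -0.1963

-0.1963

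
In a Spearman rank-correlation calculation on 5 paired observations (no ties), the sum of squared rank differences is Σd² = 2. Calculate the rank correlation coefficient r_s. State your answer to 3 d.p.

0.900

ρ = 1 − 6Σd² / [n(n²−1)] = 1 − 6×2 / (5×24)
  = 1 − 12/120 = 1 − 0.1000 ≈ 0.900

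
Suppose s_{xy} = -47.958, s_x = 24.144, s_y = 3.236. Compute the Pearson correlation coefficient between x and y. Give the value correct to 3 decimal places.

r = Cov(x,y) / (s_x · s_y) = -47.958 / (24.144 × 3.236)
  = -47.958 / 78.1300 ≈ -0.614

-0.614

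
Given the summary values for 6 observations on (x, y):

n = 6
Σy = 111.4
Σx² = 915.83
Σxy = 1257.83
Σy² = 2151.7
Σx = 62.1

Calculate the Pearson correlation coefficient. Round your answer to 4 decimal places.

r = (nΣxy − ΣxΣy) / √[(nΣx² − (Σx)²)(nΣy² − (Σy)²)]
Numerator: 6×1257.83 − 62.1×111.4 = 629.04
Denominator: √[(5494.98 − 3856.41)(12910.2 − 12409.96)] = √[1638.57 × 500.24] = 905.3608
r = 629.04 / 905.3608 ≈ 0.6948

0.6948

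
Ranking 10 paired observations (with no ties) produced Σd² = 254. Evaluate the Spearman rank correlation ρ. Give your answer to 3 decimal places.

-0.539

ρ = 1 − 6Σd² / [n(n²−1)] = 1 − 6×254 / (10×99)
  = 1 − 1524/990 = 1 − 1.5394 ≈ -0.539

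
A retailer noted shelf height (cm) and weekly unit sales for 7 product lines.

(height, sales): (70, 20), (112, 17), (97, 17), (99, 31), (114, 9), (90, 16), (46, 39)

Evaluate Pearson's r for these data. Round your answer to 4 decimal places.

n = 7, Σx = 628, Σy = 149, Σx² = 59866, Σy² = 3797, Σxy = 12282
nΣxy − ΣxΣy = 85974 − 93572 = -7598
nΣx² − (Σx)² = 419062 − 394384 = 24678; nΣy² − (Σy)² = 26579 − 22201 = 4378
r = -7598 / √(24678 × 4378) = -7598 / 10394.2428 ≈ -0.7310

-0.7310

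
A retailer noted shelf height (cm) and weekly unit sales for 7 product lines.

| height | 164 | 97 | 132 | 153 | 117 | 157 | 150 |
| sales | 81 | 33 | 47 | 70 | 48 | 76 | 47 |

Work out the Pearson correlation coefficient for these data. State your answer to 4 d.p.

0.8668

n = 7, Σx = 970, Σy = 402, Σx² = 137976, Σy² = 25048, Σxy = 57997
nΣxy − ΣxΣy = 405979 − 389940 = 16039
nΣx² − (Σx)² = 965832 − 940900 = 24932; nΣy² − (Σy)² = 175336 − 161604 = 13732
r = 16039 / √(24932 × 13732) = 16039 / 18503.1409 ≈ 0.8668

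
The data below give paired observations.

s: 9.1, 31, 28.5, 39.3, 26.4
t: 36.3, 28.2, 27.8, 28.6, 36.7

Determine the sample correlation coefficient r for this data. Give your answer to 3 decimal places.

n = 5, Σs = 134.3, Σt = 157.6, Σs² = 4097.51, Σt² = 5050.62, Σst = 4089.69
nΣst − ΣsΣt = 20448.45 − 21165.68 = -717.23
nΣs² − (Σs)² = 20487.55 − 18036.49 = 2451.06; nΣt² − (Σt)² = 25253.1 − 24837.76 = 415.34
r = -717.23 / √(2451.06 × 415.34) = -717.23 / 1008.9714 ≈ -0.711

-0.711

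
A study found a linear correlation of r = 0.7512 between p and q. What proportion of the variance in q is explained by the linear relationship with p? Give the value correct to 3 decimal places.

r² = (0.7512)² = 0.564

0.564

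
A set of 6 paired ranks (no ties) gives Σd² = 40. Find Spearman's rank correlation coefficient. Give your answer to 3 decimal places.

-0.143

ρ = 1 − 6Σd² / [n(n²−1)] = 1 − 6×40 / (6×35)
  = 1 − 240/210 = 1 − 1.1429 ≈ -0.143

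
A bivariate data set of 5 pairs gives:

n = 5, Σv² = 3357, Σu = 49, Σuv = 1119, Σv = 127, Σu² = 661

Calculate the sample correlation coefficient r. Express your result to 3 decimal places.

-0.815

r = (nΣuv − ΣuΣv) / √[(nΣu² − (Σu)²)(nΣv² − (Σv)²)]
Numerator: 5×1119 − 49×127 = -628
Denominator: √[(3305 − 2401)(16785 − 16129)] = √[904 × 656] = 770.0805
r = -628 / 770.0805 ≈ -0.815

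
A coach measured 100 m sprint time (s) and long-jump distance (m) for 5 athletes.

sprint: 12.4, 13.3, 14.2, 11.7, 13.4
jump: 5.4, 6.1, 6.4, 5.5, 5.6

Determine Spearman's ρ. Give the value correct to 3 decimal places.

0.800

Rank sprint: 2, 3, 5, 1, 4
Rank jump: 1, 4, 5, 2, 3
d = rank(sprint) − rank(jump): 1, -1, 0, -1, 1; Σd² = 4
ρ = 1 − 6Σd² / [n(n²−1)] = 1 − 6×4 / (5×24) = 1 − 24/120 ≈ 0.800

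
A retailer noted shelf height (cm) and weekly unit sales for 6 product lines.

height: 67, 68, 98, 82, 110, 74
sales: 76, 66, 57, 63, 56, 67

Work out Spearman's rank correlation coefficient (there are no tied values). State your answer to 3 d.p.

-0.943

Rank height: 1, 2, 5, 4, 6, 3
Rank sales: 6, 4, 2, 3, 1, 5
d = rank(height) − rank(sales): -5, -2, 3, 1, 5, -2; Σd² = 68
ρ = 1 − 6Σd² / [n(n²−1)] = 1 − 6×68 / (6×35) = 1 − 408/210 ≈ -0.943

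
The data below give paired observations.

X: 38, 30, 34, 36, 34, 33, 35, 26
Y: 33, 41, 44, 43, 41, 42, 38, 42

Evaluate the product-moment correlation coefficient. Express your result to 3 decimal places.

-0.470

n = 8, ΣX = 266, ΣY = 324, ΣX² = 8942, ΣY² = 13208, ΣXY = 10730
nΣXY − ΣXΣY = 85840 − 86184 = -344
nΣX² − (ΣX)² = 71536 − 70756 = 780; nΣY² − (ΣY)² = 105664 − 104976 = 688
r = -344 / √(780 × 688) = -344 / 732.5572 ≈ -0.470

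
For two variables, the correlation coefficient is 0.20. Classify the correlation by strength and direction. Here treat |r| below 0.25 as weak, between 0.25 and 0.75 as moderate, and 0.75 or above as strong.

r = 0.20 > 0 so the relationship is positive.
|r| = 0.20, which falls in the weak range.

weak positive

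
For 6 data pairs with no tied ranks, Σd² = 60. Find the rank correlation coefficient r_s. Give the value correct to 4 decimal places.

-0.7143

ρ = 1 − 6Σd² / [n(n²−1)] = 1 − 6×60 / (6×35)
  = 1 − 360/210 = 1 − 1.71429 ≈ -0.7143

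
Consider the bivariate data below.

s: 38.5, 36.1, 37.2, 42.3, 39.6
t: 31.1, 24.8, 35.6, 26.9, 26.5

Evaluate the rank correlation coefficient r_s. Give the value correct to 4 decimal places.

0.1000

Rank s: 3, 1, 2, 5, 4
Rank t: 4, 1, 5, 3, 2
d = rank(s) − rank(t): -1, 0, -3, 2, 2; Σd² = 18
ρ = 1 − 6Σd² / [n(n²−1)] = 1 − 6×18 / (5×24) = 1 − 108/120 ≈ 0.1000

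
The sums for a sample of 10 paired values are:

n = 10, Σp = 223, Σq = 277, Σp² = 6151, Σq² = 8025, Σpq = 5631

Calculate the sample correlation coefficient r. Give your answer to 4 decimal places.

r = (nΣpq − ΣpΣq) / √[(nΣp² − (Σp)²)(nΣq² − (Σq)²)]
Numerator: 10×5631 − 223×277 = -5461
Denominator: √[(61510 − 49729)(80250 − 76729)] = √[11781 × 3521] = 6440.5668
r = -5461 / 6440.5668 ≈ -0.8479

-0.8479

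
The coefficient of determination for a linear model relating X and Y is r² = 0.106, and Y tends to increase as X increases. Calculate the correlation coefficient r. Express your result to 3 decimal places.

|r| = √0.106 = 0.326
The association is positive, so r = 0.326.

0.326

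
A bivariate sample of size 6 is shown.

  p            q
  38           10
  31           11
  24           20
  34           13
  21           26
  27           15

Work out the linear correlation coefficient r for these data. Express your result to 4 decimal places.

n = 6, Σp = 175, Σq = 95, Σp² = 5307, Σq² = 1691, Σpq = 2594
nΣpq − ΣpΣq = 15564 − 16625 = -1061
nΣp² − (Σp)² = 31842 − 30625 = 1217; nΣq² − (Σq)² = 10146 − 9025 = 1121
r = -1061 / √(1217 × 1121) = -1061 / 1168.0141 ≈ -0.9084

-0.9084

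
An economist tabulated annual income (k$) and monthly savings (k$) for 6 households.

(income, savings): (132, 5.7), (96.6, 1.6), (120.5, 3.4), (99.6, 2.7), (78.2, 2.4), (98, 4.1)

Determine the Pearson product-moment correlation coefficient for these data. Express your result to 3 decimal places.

n = 6, Σx = 624.9, Σy = 19.9, Σx² = 66915.21, Σy² = 76.47, Σxy = 2175.06
nΣxy − ΣxΣy = 13050.36 − 12435.51 = 614.85
nΣx² − (Σx)² = 401491.26 − 390500.01 = 10991.25; nΣy² − (Σy)² = 458.82 − 396.01 = 62.81
r = 614.85 / √(10991.25 × 62.81) = 614.85 / 830.8793 ≈ 0.740

0.740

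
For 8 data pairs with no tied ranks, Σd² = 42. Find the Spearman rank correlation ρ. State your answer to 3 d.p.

ρ = 1 − 6Σd² / [n(n²−1)] = 1 − 6×42 / (8×63)
  = 1 − 252/504 = 1 − 0.5000 ≈ 0.500

0.500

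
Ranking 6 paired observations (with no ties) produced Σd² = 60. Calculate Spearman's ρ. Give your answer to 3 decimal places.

-0.714

ρ = 1 − 6Σd² / [n(n²−1)] = 1 − 6×60 / (6×35)
  = 1 − 360/210 = 1 − 1.7143 ≈ -0.714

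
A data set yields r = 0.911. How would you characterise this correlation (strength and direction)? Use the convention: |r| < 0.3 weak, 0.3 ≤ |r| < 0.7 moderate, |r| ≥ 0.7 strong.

strong positive

r = 0.911 > 0 so the relationship is positive.
|r| = 0.911, which falls in the strong range.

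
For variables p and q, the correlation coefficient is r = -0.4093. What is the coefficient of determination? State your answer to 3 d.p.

r² = (-0.4093)² = 0.168

0.168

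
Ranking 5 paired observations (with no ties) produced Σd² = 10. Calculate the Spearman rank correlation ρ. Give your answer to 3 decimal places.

ρ = 1 − 6Σd² / [n(n²−1)] = 1 − 6×10 / (5×24)
  = 1 − 60/120 = 1 − 0.5000 ≈ 0.500

0.500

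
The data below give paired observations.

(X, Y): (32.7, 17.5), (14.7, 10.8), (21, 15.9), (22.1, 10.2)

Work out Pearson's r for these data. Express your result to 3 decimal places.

n = 4, ΣX = 90.5, ΣY = 54.4, ΣX² = 2214.79, ΣY² = 779.74, ΣXY = 1290.33
nΣXY − ΣXΣY = 5161.32 − 4923.2 = 238.12
nΣX² − (ΣX)² = 8859.16 − 8190.25 = 668.91; nΣY² − (ΣY)² = 3118.96 − 2959.36 = 159.6
r = 238.12 / √(668.91 × 159.6) = 238.12 / 326.7385 ≈ 0.729

0.729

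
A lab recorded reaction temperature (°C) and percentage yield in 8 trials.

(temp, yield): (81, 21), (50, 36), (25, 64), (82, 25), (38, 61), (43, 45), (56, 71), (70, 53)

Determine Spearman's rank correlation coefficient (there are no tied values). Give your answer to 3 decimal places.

Rank temp: 7, 4, 1, 8, 2, 3, 5, 6
Rank yield: 1, 3, 7, 2, 6, 4, 8, 5
d = rank(temp) − rank(yield): 6, 1, -6, 6, -4, -1, -3, 1; Σd² = 136
ρ = 1 − 6Σd² / [n(n²−1)] = 1 − 6×136 / (8×63) = 1 − 816/504 ≈ -0.619

-0.619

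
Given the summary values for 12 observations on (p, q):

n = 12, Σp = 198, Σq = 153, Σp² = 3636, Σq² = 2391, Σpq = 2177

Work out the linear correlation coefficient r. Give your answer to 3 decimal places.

-0.862

r = (nΣpq − ΣpΣq) / √[(nΣp² − (Σp)²)(nΣq² − (Σq)²)]
Numerator: 12×2177 − 198×153 = -4170
Denominator: √[(43632 − 39204)(28692 − 23409)] = √[4428 × 5283] = 4836.6439
r = -4170 / 4836.6439 ≈ -0.862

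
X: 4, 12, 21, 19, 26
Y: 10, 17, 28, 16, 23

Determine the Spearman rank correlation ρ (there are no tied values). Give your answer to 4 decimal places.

0.8000

Rank X: 1, 2, 4, 3, 5
Rank Y: 1, 3, 5, 2, 4
d = rank(X) − rank(Y): 0, -1, -1, 1, 1; Σd² = 4
ρ = 1 − 6Σd² / [n(n²−1)] = 1 − 6×4 / (5×24) = 1 − 24/120 ≈ 0.8000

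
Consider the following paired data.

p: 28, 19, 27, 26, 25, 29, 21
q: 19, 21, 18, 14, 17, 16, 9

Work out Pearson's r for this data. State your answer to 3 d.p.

0.104

n = 7, Σp = 175, Σq = 114, Σp² = 4457, Σq² = 1948, Σpq = 2859
nΣpq − ΣpΣq = 20013 − 19950 = 63
nΣp² − (Σp)² = 31199 − 30625 = 574; nΣq² − (Σq)² = 13636 − 12996 = 640
r = 63 / √(574 × 640) = 63 / 606.1023 ≈ 0.104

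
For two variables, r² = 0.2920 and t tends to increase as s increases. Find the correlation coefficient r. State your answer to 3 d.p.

0.540

|r| = √0.2920 = 0.540
The association is positive, so r = 0.540.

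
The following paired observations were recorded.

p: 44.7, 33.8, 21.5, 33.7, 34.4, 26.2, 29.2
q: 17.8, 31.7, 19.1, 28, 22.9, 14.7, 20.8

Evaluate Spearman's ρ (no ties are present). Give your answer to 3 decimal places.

Rank p: 7, 5, 1, 4, 6, 2, 3
Rank q: 2, 7, 3, 6, 5, 1, 4
d = rank(p) − rank(q): 5, -2, -2, -2, 1, 1, -1; Σd² = 40
ρ = 1 − 6Σd² / [n(n²−1)] = 1 − 6×40 / (7×48) = 1 − 240/336 ≈ 0.286

0.286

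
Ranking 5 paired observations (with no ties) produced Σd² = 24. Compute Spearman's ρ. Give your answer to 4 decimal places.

ρ = 1 − 6Σd² / [n(n²−1)] = 1 − 6×24 / (5×24)
  = 1 − 144/120 = 1 − 1.20000 ≈ -0.2000

-0.2000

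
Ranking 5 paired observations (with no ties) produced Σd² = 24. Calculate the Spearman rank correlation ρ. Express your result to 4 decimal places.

-0.2000

ρ = 1 − 6Σd² / [n(n²−1)] = 1 − 6×24 / (5×24)
  = 1 − 144/120 = 1 − 1.20000 ≈ -0.2000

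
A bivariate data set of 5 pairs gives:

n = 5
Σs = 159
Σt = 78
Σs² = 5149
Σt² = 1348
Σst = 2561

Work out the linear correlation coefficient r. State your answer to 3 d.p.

r = (nΣst − ΣsΣt) / √[(nΣs² − (Σs)²)(nΣt² − (Σt)²)]
Numerator: 5×2561 − 159×78 = 403
Denominator: √[(25745 − 25281)(6740 − 6084)] = √[464 × 656] = 551.7101
r = 403 / 551.7101 ≈ 0.730

0.730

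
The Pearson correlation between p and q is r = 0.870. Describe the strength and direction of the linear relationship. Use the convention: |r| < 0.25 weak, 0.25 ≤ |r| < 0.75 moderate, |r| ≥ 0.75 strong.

strong positive

r = 0.870 > 0 so the relationship is positive.
|r| = 0.870, which falls in the strong range.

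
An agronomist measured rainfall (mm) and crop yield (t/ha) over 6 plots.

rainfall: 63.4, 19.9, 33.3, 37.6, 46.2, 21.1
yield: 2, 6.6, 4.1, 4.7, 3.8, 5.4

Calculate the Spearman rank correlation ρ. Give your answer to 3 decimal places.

-0.943

Rank rainfall: 6, 1, 3, 4, 5, 2
Rank yield: 1, 6, 3, 4, 2, 5
d = rank(rainfall) − rank(yield): 5, -5, 0, 0, 3, -3; Σd² = 68
ρ = 1 − 6Σd² / [n(n²−1)] = 1 − 6×68 / (6×35) = 1 − 408/210 ≈ -0.943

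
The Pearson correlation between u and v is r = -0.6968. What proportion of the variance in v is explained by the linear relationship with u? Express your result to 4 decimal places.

0.4855

r² = (-0.6968)² = 0.4855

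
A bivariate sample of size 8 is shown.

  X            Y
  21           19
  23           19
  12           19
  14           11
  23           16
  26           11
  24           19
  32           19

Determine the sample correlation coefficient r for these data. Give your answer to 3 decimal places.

n = 8, ΣX = 175, ΣY = 133, ΣX² = 4115, ΣY² = 2303, ΣXY = 2936
nΣXY − ΣXΣY = 23488 − 23275 = 213
nΣX² − (ΣX)² = 32920 − 30625 = 2295; nΣY² − (ΣY)² = 18424 − 17689 = 735
r = 213 / √(2295 × 735) = 213 / 1298.7783 ≈ 0.164

0.164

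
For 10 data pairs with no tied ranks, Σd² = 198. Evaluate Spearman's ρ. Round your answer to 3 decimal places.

ρ = 1 − 6Σd² / [n(n²−1)] = 1 − 6×198 / (10×99)
  = 1 − 1188/990 = 1 − 1.2000 ≈ -0.200

-0.200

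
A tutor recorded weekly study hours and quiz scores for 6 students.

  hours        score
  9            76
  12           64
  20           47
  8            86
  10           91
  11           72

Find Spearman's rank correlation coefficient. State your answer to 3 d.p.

-0.829

Rank hours: 2, 5, 6, 1, 3, 4
Rank score: 4, 2, 1, 5, 6, 3
d = rank(hours) − rank(score): -2, 3, 5, -4, -3, 1; Σd² = 64
ρ = 1 − 6Σd² / [n(n²−1)] = 1 − 6×64 / (6×35) = 1 − 384/210 ≈ -0.829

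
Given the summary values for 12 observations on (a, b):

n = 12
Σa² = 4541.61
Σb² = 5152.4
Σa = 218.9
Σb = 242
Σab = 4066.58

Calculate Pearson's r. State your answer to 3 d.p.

-0.901

r = (nΣab − ΣaΣb) / √[(nΣa² − (Σa)²)(nΣb² − (Σb)²)]
Numerator: 12×4066.58 − 218.9×242 = -4174.84
Denominator: √[(54499.32 − 47917.21)(61828.8 − 58564)] = √[6582.11 × 3264.8] = 4635.6524
r = -4174.84 / 4635.6524 ≈ -0.901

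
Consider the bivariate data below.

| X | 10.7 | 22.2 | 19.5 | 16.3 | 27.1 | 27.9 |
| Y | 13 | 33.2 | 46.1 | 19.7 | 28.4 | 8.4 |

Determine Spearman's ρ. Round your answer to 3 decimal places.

Rank X: 1, 4, 3, 2, 5, 6
Rank Y: 2, 5, 6, 3, 4, 1
d = rank(X) − rank(Y): -1, -1, -3, -1, 1, 5; Σd² = 38
ρ = 1 − 6Σd² / [n(n²−1)] = 1 − 6×38 / (6×35) = 1 − 228/210 ≈ -0.086

-0.086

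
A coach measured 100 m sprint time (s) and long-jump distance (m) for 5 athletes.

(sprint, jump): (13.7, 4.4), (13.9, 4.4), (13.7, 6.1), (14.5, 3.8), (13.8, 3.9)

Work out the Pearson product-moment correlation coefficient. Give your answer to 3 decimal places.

n = 5, Σx = 69.6, Σy = 22.6, Σx² = 969.28, Σy² = 105.58, Σxy = 313.93
nΣxy − ΣxΣy = 1569.65 − 1572.96 = -3.31
nΣx² − (Σx)² = 4846.4 − 4844.16 = 2.24; nΣy² − (Σy)² = 527.9 − 510.76 = 17.14
r = -3.31 / √(2.24 × 17.14) = -3.31 / 6.1963 ≈ -0.534

-0.534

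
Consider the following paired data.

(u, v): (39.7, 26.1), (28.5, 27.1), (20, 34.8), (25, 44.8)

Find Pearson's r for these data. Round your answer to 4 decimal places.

-0.6158

n = 4, Σu = 113.2, Σv = 132.8, Σu² = 3413.34, Σv² = 4633.7, Σuv = 3624.52
nΣuv − ΣuΣv = 14498.08 − 15032.96 = -534.88
nΣu² − (Σu)² = 13653.36 − 12814.24 = 839.12; nΣv² − (Σv)² = 18534.8 − 17635.84 = 898.96
r = -534.88 / √(839.12 × 898.96) = -534.88 / 868.5248 ≈ -0.6158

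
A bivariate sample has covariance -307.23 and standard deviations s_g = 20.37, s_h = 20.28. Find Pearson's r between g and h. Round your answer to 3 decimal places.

r = Cov(g,h) / (s_g · s_h) = -307.23 / (20.37 × 20.28)
  = -307.23 / 413.1036 ≈ -0.744

-0.744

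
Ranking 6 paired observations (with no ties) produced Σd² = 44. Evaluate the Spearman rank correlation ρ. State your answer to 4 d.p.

ρ = 1 − 6Σd² / [n(n²−1)] = 1 − 6×44 / (6×35)
  = 1 − 264/210 = 1 − 1.25714 ≈ -0.2571

-0.2571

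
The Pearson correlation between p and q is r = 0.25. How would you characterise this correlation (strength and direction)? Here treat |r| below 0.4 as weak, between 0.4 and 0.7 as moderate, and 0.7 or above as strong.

weak positive

r = 0.25 > 0 so the relationship is positive.
|r| = 0.25, which falls in the weak range.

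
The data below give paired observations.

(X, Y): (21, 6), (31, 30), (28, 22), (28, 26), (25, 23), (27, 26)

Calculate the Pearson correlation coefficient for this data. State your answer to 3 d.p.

n = 6, ΣX = 160, ΣY = 133, ΣX² = 4324, ΣY² = 3301, ΣXY = 3677
nΣXY − ΣXΣY = 22062 − 21280 = 782
nΣX² − (ΣX)² = 25944 − 25600 = 344; nΣY² − (ΣY)² = 19806 − 17689 = 2117
r = 782 / √(344 × 2117) = 782 / 853.3745 ≈ 0.916

0.916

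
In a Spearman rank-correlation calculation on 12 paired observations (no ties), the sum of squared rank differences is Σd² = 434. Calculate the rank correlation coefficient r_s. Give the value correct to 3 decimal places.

-0.517

ρ = 1 − 6Σd² / [n(n²−1)] = 1 − 6×434 / (12×143)
  = 1 − 2604/1716 = 1 − 1.5175 ≈ -0.517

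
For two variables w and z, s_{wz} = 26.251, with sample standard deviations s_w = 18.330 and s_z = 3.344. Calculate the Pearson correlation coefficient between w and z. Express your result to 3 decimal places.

r = Cov(w,z) / (s_w · s_z) = 26.251 / (18.330 × 3.344)
  = 26.251 / 61.2955 ≈ 0.428

0.428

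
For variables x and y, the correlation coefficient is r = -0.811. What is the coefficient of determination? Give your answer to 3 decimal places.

r² = (-0.811)² = 0.658

0.658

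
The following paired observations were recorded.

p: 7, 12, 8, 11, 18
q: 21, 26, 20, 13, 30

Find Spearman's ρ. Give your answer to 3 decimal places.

0.600

Rank p: 1, 4, 2, 3, 5
Rank q: 3, 4, 2, 1, 5
d = rank(p) − rank(q): -2, 0, 0, 2, 0; Σd² = 8
ρ = 1 − 6Σd² / [n(n²−1)] = 1 − 6×8 / (5×24) = 1 − 48/120 ≈ 0.600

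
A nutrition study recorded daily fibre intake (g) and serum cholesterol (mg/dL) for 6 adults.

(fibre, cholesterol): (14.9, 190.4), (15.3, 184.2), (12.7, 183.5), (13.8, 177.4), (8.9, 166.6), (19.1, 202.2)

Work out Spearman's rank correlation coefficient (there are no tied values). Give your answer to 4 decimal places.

0.8857

Rank fibre: 4, 5, 2, 3, 1, 6
Rank cholesterol: 5, 4, 3, 2, 1, 6
d = rank(fibre) − rank(cholesterol): -1, 1, -1, 1, 0, 0; Σd² = 4
ρ = 1 − 6Σd² / [n(n²−1)] = 1 − 6×4 / (6×35) = 1 − 24/210 ≈ 0.8857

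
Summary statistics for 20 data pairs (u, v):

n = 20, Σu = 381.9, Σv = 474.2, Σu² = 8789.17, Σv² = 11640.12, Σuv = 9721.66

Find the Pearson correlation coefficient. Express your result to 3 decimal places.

0.865

r = (nΣuv − ΣuΣv) / √[(nΣu² − (Σu)²)(nΣv² − (Σv)²)]
Numerator: 20×9721.66 − 381.9×474.2 = 13336.22
Denominator: √[(175783.4 − 145847.61)(232802.4 − 224865.64)] = √[29935.79 × 7936.76] = 15414.0579
r = 13336.22 / 15414.0579 ≈ 0.865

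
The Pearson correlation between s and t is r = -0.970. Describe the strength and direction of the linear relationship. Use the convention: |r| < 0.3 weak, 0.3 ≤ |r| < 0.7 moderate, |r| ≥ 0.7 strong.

r = -0.970 < 0 so the relationship is negative.
|r| = 0.970, which falls in the strong range.

strong negative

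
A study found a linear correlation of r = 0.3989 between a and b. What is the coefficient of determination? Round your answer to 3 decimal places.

0.159

r² = (0.3989)² = 0.159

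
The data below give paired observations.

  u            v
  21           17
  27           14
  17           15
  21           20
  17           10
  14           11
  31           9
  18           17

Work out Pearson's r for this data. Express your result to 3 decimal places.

-0.167

n = 8, Σu = 166, Σv = 113, Σu² = 3670, Σv² = 1701, Σuv = 2319
nΣuv − ΣuΣv = 18552 − 18758 = -206
nΣu² − (Σu)² = 29360 − 27556 = 1804; nΣv² − (Σv)² = 13608 − 12769 = 839
r = -206 / √(1804 × 839) = -206 / 1230.2666 ≈ -0.167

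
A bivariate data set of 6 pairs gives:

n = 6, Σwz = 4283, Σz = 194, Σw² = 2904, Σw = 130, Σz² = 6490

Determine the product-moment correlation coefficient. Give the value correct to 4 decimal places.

0.5783

r = (nΣwz − ΣwΣz) / √[(nΣw² − (Σw)²)(nΣz² − (Σz)²)]
Numerator: 6×4283 − 130×194 = 478
Denominator: √[(17424 − 16900)(38940 − 37636)] = √[524 × 1304] = 826.6172
r = 478 / 826.6172 ≈ 0.5783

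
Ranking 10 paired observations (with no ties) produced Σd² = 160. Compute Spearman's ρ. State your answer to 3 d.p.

ρ = 1 − 6Σd² / [n(n²−1)] = 1 − 6×160 / (10×99)
  = 1 − 960/990 = 1 − 0.9697 ≈ 0.030

0.030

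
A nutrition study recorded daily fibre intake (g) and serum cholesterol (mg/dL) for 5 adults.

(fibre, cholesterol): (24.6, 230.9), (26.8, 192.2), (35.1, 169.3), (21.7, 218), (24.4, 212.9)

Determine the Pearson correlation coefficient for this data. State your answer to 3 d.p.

-0.885

n = 5, Σx = 132.6, Σy = 1023.3, Σx² = 3621.66, Σy² = 211768.55, Σxy = 26698.89
nΣxy − ΣxΣy = 133494.45 − 135689.58 = -2195.13
nΣx² − (Σx)² = 18108.3 − 17582.76 = 525.54; nΣy² − (Σy)² = 1058842.75 − 1047142.89 = 11699.86
r = -2195.13 / √(525.54 × 11699.86) = -2195.13 / 2479.6662 ≈ -0.885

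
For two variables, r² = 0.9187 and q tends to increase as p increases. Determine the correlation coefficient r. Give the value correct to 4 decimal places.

0.9585

|r| = √0.9187 = 0.9585
The association is positive, so r = 0.9585.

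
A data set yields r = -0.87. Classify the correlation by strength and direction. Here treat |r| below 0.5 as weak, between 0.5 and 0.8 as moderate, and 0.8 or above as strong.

strong negative

r = -0.87 < 0 so the relationship is negative.
|r| = 0.87, which falls in the strong range.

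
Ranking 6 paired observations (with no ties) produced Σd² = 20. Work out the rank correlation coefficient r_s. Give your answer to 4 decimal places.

0.4286

ρ = 1 − 6Σd² / [n(n²−1)] = 1 − 6×20 / (6×35)
  = 1 − 120/210 = 1 − 0.57143 ≈ 0.4286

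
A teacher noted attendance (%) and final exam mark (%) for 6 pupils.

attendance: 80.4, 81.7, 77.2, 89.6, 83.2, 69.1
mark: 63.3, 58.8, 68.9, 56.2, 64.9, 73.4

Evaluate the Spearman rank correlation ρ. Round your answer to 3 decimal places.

-0.829

Rank attendance: 3, 4, 2, 6, 5, 1
Rank mark: 3, 2, 5, 1, 4, 6
d = rank(attendance) − rank(mark): 0, 2, -3, 5, 1, -5; Σd² = 64
ρ = 1 − 6Σd² / [n(n²−1)] = 1 − 6×64 / (6×35) = 1 − 384/210 ≈ -0.829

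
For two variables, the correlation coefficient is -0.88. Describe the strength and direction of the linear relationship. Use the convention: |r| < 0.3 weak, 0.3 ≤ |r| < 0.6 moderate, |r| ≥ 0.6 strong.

r = -0.88 < 0 so the relationship is negative.
|r| = 0.88, which falls in the strong range.

strong negative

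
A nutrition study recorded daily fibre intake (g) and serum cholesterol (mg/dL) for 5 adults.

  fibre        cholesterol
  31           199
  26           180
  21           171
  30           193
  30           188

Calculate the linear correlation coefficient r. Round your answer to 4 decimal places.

n = 5, Σx = 138, Σy = 931, Σx² = 3878, Σy² = 173835, Σxy = 25870
nΣxy − ΣxΣy = 129350 − 128478 = 872
nΣx² − (Σx)² = 19390 − 19044 = 346; nΣy² − (Σy)² = 869175 − 866761 = 2414
r = 872 / √(346 × 2414) = 872 / 913.9168 ≈ 0.9541

0.9541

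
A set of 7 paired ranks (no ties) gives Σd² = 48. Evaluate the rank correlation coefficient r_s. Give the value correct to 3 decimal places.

0.143

ρ = 1 − 6Σd² / [n(n²−1)] = 1 − 6×48 / (7×48)
  = 1 − 288/336 = 1 − 0.8571 ≈ 0.143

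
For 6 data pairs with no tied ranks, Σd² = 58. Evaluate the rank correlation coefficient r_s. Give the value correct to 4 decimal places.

ρ = 1 − 6Σd² / [n(n²−1)] = 1 − 6×58 / (6×35)
  = 1 − 348/210 = 1 − 1.65714 ≈ -0.6571

-0.6571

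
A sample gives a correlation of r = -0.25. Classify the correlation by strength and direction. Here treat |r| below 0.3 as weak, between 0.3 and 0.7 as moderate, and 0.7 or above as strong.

r = -0.25 < 0 so the relationship is negative.
|r| = 0.25, which falls in the weak range.

weak negative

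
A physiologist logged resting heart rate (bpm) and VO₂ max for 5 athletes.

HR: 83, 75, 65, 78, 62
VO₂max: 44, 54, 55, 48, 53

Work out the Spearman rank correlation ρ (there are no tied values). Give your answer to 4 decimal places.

-0.7000

Rank HR: 5, 3, 2, 4, 1
Rank VO₂max: 1, 4, 5, 2, 3
d = rank(HR) − rank(VO₂max): 4, -1, -3, 2, -2; Σd² = 34
ρ = 1 − 6Σd² / [n(n²−1)] = 1 − 6×34 / (5×24) = 1 − 204/120 ≈ -0.7000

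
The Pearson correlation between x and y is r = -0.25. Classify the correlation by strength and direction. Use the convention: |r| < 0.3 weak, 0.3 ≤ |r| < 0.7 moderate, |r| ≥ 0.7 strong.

weak negative

r = -0.25 < 0 so the relationship is negative.
|r| = 0.25, which falls in the weak range.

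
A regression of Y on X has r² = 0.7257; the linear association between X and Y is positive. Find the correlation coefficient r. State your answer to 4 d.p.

0.8519

|r| = √0.7257 = 0.8519
The association is positive, so r = 0.8519.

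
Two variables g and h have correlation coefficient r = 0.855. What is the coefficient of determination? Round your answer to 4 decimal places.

0.7310

r² = (0.855)² = 0.7310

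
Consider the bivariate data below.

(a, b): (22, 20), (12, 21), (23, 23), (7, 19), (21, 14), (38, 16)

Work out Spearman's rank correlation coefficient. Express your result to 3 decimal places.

0.029

Rank a: 4, 2, 5, 1, 3, 6
Rank b: 4, 5, 6, 3, 1, 2
d = rank(a) − rank(b): 0, -3, -1, -2, 2, 4; Σd² = 34
ρ = 1 − 6Σd² / [n(n²−1)] = 1 − 6×34 / (6×35) = 1 − 204/210 ≈ 0.029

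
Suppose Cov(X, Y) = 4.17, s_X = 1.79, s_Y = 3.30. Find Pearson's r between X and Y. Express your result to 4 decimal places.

r = Cov(X,Y) / (s_X · s_Y) = 4.17 / (1.79 × 3.30)
  = 4.17 / 5.9070 ≈ 0.7059

0.7059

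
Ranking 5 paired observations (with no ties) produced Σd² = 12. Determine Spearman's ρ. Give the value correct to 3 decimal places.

0.400

ρ = 1 − 6Σd² / [n(n²−1)] = 1 − 6×12 / (5×24)
  = 1 − 72/120 = 1 − 0.6000 ≈ 0.400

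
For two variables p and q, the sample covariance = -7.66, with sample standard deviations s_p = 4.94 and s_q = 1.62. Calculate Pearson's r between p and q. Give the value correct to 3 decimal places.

r = Cov(p,q) / (s_p · s_q) = -7.66 / (4.94 × 1.62)
  = -7.66 / 8.0028 ≈ -0.957

-0.957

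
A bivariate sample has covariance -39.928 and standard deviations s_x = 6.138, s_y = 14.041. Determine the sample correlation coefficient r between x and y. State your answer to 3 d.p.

r = Cov(x,y) / (s_x · s_y) = -39.928 / (6.138 × 14.041)
  = -39.928 / 86.1837 ≈ -0.463

-0.463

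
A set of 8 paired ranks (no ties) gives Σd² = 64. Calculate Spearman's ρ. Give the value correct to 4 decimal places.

ρ = 1 − 6Σd² / [n(n²−1)] = 1 − 6×64 / (8×63)
  = 1 − 384/504 = 1 − 0.76190 ≈ 0.2381

0.2381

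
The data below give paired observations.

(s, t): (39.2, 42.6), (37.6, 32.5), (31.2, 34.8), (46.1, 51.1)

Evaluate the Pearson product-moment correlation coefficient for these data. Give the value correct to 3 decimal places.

n = 4, Σs = 154.1, Σt = 161, Σs² = 6049.05, Σt² = 6693.26, Σst = 6333.39
nΣst − ΣsΣt = 25333.56 − 24810.1 = 523.46
nΣs² − (Σs)² = 24196.2 − 23746.81 = 449.39; nΣt² − (Σt)² = 26773.04 − 25921 = 852.04
r = 523.46 / √(449.39 × 852.04) = 523.46 / 618.7877 ≈ 0.846

0.846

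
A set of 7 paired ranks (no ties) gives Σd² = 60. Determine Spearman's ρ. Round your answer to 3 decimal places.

ρ = 1 − 6Σd² / [n(n²−1)] = 1 − 6×60 / (7×48)
  = 1 − 360/336 = 1 − 1.0714 ≈ -0.071

-0.071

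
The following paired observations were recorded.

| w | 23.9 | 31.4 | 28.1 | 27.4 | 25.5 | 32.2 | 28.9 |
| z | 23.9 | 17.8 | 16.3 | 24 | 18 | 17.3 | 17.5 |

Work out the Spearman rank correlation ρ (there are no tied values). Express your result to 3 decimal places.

-0.643

Rank w: 1, 6, 4, 3, 2, 7, 5
Rank z: 6, 4, 1, 7, 5, 2, 3
d = rank(w) − rank(z): -5, 2, 3, -4, -3, 5, 2; Σd² = 92
ρ = 1 − 6Σd² / [n(n²−1)] = 1 − 6×92 / (7×48) = 1 − 552/336 ≈ -0.643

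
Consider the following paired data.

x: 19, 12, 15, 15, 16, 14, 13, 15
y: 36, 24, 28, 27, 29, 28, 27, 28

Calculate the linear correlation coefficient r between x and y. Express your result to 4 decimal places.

n = 8, Σx = 119, Σy = 227, Σx² = 1801, Σy² = 6523, Σxy = 3424
nΣxy − ΣxΣy = 27392 − 27013 = 379
nΣx² − (Σx)² = 14408 − 14161 = 247; nΣy² − (Σy)² = 52184 − 51529 = 655
r = 379 / √(247 × 655) = 379 / 402.2251 ≈ 0.9423

0.9423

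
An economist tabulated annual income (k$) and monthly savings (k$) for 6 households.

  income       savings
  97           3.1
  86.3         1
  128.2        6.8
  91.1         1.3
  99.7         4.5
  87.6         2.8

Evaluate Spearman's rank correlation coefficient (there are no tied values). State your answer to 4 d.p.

Rank income: 4, 1, 6, 3, 5, 2
Rank savings: 4, 1, 6, 2, 5, 3
d = rank(income) − rank(savings): 0, 0, 0, 1, 0, -1; Σd² = 2
ρ = 1 − 6Σd² / [n(n²−1)] = 1 − 6×2 / (6×35) = 1 − 12/210 ≈ 0.9429

0.9429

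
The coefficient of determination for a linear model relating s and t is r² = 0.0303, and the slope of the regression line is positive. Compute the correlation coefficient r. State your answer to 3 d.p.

0.174

|r| = √0.0303 = 0.174
The association is positive, so r = 0.174.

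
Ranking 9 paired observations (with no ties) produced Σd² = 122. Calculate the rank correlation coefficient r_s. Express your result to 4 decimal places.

-0.0167

ρ = 1 − 6Σd² / [n(n²−1)] = 1 − 6×122 / (9×80)
  = 1 − 732/720 = 1 − 1.01667 ≈ -0.0167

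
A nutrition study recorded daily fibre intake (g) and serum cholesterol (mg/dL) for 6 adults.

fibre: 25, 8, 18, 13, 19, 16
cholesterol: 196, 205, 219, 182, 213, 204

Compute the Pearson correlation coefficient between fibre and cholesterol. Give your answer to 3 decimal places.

n = 6, Σx = 99, Σy = 1219, Σx² = 1799, Σy² = 248511, Σxy = 20159
nΣxy − ΣxΣy = 120954 − 120681 = 273
nΣx² − (Σx)² = 10794 − 9801 = 993; nΣy² − (Σy)² = 1491066 − 1485961 = 5105
r = 273 / √(993 × 5105) = 273 / 2251.5028 ≈ 0.121

0.121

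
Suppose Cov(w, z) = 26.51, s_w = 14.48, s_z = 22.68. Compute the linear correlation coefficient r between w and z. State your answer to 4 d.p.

r = Cov(w,z) / (s_w · s_z) = 26.51 / (14.48 × 22.68)
  = 26.51 / 328.4064 ≈ 0.0807

0.0807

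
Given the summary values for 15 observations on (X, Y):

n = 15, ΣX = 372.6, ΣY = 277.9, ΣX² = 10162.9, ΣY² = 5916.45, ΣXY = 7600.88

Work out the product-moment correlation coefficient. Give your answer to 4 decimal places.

r = (nΣXY − ΣXΣY) / √[(nΣX² − (ΣX)²)(nΣY² − (ΣY)²)]
Numerator: 15×7600.88 − 372.6×277.9 = 10467.66
Denominator: √[(152443.5 − 138830.76)(88746.75 − 77228.41)] = √[13612.74 × 11518.34] = 12521.8276
r = 10467.66 / 12521.8276 ≈ 0.8360

0.8360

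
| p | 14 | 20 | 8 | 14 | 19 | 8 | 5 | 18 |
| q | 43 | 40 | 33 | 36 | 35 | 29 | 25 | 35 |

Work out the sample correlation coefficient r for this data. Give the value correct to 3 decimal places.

n = 8, Σp = 106, Σq = 276, Σp² = 1630, Σq² = 9750, Σpq = 3822
nΣpq − ΣpΣq = 30576 − 29256 = 1320
nΣp² − (Σp)² = 13040 − 11236 = 1804; nΣq² − (Σq)² = 78000 − 76176 = 1824
r = 1320 / √(1804 × 1824) = 1320 / 1813.9724 ≈ 0.728

0.728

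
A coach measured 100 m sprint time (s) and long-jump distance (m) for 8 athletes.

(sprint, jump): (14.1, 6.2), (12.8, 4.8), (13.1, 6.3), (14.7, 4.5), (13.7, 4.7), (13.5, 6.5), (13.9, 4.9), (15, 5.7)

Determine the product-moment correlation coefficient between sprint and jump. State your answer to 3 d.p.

n = 8, Σx = 110.8, Σy = 43.6, Σx² = 1538.5, Σy² = 242.26, Σxy = 603.29
nΣxy − ΣxΣy = 4826.32 − 4830.88 = -4.56
nΣx² − (Σx)² = 12308 − 12276.64 = 31.36; nΣy² − (Σy)² = 1938.08 − 1900.96 = 37.12
r = -4.56 / √(31.36 × 37.12) = -4.56 / 34.1187 ≈ -0.134

-0.134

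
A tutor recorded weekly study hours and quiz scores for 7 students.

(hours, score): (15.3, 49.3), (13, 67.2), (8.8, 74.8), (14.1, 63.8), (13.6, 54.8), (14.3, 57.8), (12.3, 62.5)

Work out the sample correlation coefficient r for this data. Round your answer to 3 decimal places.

n = 7, Σx = 91.4, Σy = 430.2, Σx² = 1220.08, Σy² = 26861.94, Σxy = 5526.28
nΣxy − ΣxΣy = 38683.96 − 39320.28 = -636.32
nΣx² − (Σx)² = 8540.56 − 8353.96 = 186.6; nΣy² − (Σy)² = 188033.58 − 185072.04 = 2961.54
r = -636.32 / √(186.6 × 2961.54) = -636.32 / 743.3864 ≈ -0.856

-0.856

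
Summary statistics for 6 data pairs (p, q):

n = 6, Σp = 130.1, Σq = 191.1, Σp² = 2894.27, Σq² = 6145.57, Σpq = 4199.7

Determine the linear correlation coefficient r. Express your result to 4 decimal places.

r = (nΣpq − ΣpΣq) / √[(nΣp² − (Σp)²)(nΣq² − (Σq)²)]
Numerator: 6×4199.7 − 130.1×191.1 = 336.09
Denominator: √[(17365.62 − 16926.01)(36873.42 − 36519.21)] = √[439.61 × 354.21] = 394.6065
r = 336.09 / 394.6065 ≈ 0.8517

0.8517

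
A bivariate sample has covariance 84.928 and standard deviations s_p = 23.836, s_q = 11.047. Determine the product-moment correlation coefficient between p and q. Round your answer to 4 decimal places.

r = Cov(p,q) / (s_p · s_q) = 84.928 / (23.836 × 11.047)
  = 84.928 / 263.3163 ≈ 0.3225

0.3225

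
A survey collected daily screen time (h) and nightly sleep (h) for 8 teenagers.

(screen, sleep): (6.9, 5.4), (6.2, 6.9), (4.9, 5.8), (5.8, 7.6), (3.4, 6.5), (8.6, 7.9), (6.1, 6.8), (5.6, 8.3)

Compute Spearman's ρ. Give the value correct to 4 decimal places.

0.1429

Rank screen: 7, 6, 2, 4, 1, 8, 5, 3
Rank sleep: 1, 5, 2, 6, 3, 7, 4, 8
d = rank(screen) − rank(sleep): 6, 1, 0, -2, -2, 1, 1, -5; Σd² = 72
ρ = 1 − 6Σd² / [n(n²−1)] = 1 − 6×72 / (8×63) = 1 − 432/504 ≈ 0.1429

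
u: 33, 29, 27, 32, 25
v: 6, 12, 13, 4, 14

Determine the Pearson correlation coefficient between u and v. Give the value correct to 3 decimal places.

-0.927

n = 5, Σu = 146, Σv = 49, Σu² = 4308, Σv² = 561, Σuv = 1375
nΣuv − ΣuΣv = 6875 − 7154 = -279
nΣu² − (Σu)² = 21540 − 21316 = 224; nΣv² − (Σv)² = 2805 − 2401 = 404
r = -279 / √(224 × 404) = -279 / 300.8255 ≈ -0.927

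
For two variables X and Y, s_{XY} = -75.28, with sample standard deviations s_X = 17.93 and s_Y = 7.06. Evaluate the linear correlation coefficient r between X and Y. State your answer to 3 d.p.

r = Cov(X,Y) / (s_X · s_Y) = -75.28 / (17.93 × 7.06)
  = -75.28 / 126.5858 ≈ -0.595

-0.595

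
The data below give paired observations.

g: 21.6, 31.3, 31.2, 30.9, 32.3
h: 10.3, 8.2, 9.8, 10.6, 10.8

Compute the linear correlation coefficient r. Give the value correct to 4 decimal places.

n = 5, Σg = 147.3, Σh = 49.7, Σg² = 4417.79, Σh² = 498.37, Σgh = 1461.28
nΣgh − ΣgΣh = 7306.4 − 7320.81 = -14.41
nΣg² − (Σg)² = 22088.95 − 21697.29 = 391.66; nΣh² − (Σh)² = 2491.85 − 2470.09 = 21.76
r = -14.41 / √(391.66 × 21.76) = -14.41 / 92.3175 ≈ -0.1561

-0.1561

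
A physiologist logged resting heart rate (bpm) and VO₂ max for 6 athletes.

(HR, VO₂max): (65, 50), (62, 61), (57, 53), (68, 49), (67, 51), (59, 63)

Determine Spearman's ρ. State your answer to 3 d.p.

Rank HR: 4, 3, 1, 6, 5, 2
Rank VO₂max: 2, 5, 4, 1, 3, 6
d = rank(HR) − rank(VO₂max): 2, -2, -3, 5, 2, -4; Σd² = 62
ρ = 1 − 6Σd² / [n(n²−1)] = 1 − 6×62 / (6×35) = 1 − 372/210 ≈ -0.771

-0.771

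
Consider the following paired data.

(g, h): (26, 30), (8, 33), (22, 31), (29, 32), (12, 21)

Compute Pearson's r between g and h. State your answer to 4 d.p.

0.3104

n = 5, Σg = 97, Σh = 147, Σg² = 2209, Σh² = 4415, Σgh = 2906
nΣgh − ΣgΣh = 14530 − 14259 = 271
nΣg² − (Σg)² = 11045 − 9409 = 1636; nΣh² − (Σh)² = 22075 − 21609 = 466
r = 271 / √(1636 × 466) = 271 / 873.1415 ≈ 0.3104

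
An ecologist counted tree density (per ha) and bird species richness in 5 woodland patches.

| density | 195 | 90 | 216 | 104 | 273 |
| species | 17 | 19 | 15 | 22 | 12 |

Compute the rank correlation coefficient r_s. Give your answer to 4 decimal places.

-0.9000

Rank density: 3, 1, 4, 2, 5
Rank species: 3, 4, 2, 5, 1
d = rank(density) − rank(species): 0, -3, 2, -3, 4; Σd² = 38
ρ = 1 − 6Σd² / [n(n²−1)] = 1 − 6×38 / (5×24) = 1 − 228/120 ≈ -0.9000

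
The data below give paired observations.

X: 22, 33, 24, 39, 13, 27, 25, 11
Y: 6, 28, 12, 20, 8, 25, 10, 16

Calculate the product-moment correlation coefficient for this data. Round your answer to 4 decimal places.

n = 8, ΣX = 194, ΣY = 125, ΣX² = 5314, ΣY² = 2409, ΣXY = 3329
nΣXY − ΣXΣY = 26632 − 24250 = 2382
nΣX² − (ΣX)² = 42512 − 37636 = 4876; nΣY² − (ΣY)² = 19272 − 15625 = 3647
r = 2382 / √(4876 × 3647) = 2382 / 4216.9624 ≈ 0.5649

0.5649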